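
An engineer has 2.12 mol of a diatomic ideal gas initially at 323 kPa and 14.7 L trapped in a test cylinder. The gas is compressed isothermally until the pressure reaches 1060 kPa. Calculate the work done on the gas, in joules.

5640 J

T₁ = P₁V₁/(nR) = 323×14.7/(2.12×8.314) = 269 K.
Isothermal: T stays 269 K; PV = const ⇒ V₂ = 4.48 L, P₂ = 1060 kPa.
W = nRT ln(V₂/V₁) = 2.12×8.314×269×ln(0.305) = -5640 J.
Work done on the gas = −W_by = 5640 J.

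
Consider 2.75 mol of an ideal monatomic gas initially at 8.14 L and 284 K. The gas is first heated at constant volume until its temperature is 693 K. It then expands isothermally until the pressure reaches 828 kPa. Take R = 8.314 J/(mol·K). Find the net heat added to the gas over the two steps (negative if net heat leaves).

27600 J

P₁ = nRT₁/V₁ = 2.75×8.314×284/8.14 = 798 kPa.
Step 1 — Isochoric: V stays 8.14 L; P/T = const ⇒ T₂ = 693 K, P₂ = 1950 kPa.
W = 0 (no volume change).
ΔU = nCvΔT = 2.75×12.5×(693−284) = 14000 J.
Q = ΔU = 14000 J.
State after step 1: P = 1950 kPa, V = 8.14 L, T = 693 K.
Step 2 — Isothermal: T stays 693 K; PV = const ⇒ V₂ = 19.1 L, P₂ = 828 kPa.
ΔU = 0 (ideal gas, T constant).
W = nRT ln(V₂/V₁) = 2.75×8.314×693×ln(2.35) = 13500 J.
Q = ΔU + W = 13500 J.
Net over both steps: W = 13500 J, Q = 27600 J, ΔU = 14000 J.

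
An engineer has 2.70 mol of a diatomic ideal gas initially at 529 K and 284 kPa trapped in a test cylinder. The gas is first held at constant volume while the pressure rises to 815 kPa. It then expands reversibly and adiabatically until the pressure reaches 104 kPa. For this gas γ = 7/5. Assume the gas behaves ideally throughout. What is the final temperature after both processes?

843 K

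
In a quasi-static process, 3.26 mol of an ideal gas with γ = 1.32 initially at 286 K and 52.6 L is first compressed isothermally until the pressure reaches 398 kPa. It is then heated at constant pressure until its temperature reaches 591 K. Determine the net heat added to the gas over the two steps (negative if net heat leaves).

26400 J

P₁ = nRT₁/V₁ = 3.26×8.314×286/52.6 = 147 kPa.
Step 1 — Isothermal: T stays 286 K; PV = const ⇒ V₂ = 19.5 L, P₂ = 398 kPa.
ΔU = 0 (ideal gas, T constant).
W = nRT ln(V₂/V₁) = 3.26×8.314×286×ln(0.370) = -7700 J.
Q = ΔU + W = -7700 J.
State after step 1: P = 398 kPa, V = 19.5 L, T = 286 K.
Step 2 — Isobaric: P stays 398 kPa; V/T = const ⇒ T₂ = 591 K, V₂ = 40.2 L.
W = PΔV = 398×(40.2−19.5) kPa·L = 8270 J.
ΔU = nCvΔT = 3.26×26.0×(591−286) = 25800 J.
Q = ΔU + W = nCpΔT = 34100 J.
Net over both steps: W = 565 J, Q = 26400 J, ΔU = 25800 J.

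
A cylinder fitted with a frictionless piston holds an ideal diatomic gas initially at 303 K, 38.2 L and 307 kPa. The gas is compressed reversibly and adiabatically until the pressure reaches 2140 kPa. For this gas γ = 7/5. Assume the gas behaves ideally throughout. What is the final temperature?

Adiabatic: T₂/T₁ = (P₂/P₁)^((γ−1)/γ) ⇒ T₂ = 303×(6.97)^0.286 = 528 K; V₂ = 9.54 L.

528 K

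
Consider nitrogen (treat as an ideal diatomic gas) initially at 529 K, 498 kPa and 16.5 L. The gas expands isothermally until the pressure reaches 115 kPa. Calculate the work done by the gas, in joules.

n = P₁V₁/(RT₁) = 498×16.5/(8.314×529) = 1.87 mol.
Isothermal: T stays 529 K; PV = const ⇒ V₂ = 71.5 L, P₂ = 115 kPa.
W = nRT ln(V₂/V₁) = 1.87×8.314×529×ln(4.33) = 12000 J.

12000 J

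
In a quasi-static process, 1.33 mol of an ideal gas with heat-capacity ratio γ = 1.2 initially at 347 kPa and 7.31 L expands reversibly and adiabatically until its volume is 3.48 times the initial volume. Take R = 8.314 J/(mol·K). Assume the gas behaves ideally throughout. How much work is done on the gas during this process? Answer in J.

T₁ = P₁V₁/(nR) = 347×7.31/(1.33×8.314) = 229 K.
Adiabatic: TV^(γ−1) = const ⇒ T₂ = 229×(0.287)^0.200 = 179 K; PV^γ = const ⇒ P₂ = 77.7 kPa.
ΔU = nCvΔT = 1.33×41.6×(179−229) = -2800 J.
Q = 0 for an adiabatic process, so W = −ΔU = 2800 J.
Work done on the gas = −W_by = -2800 J.

-2800 J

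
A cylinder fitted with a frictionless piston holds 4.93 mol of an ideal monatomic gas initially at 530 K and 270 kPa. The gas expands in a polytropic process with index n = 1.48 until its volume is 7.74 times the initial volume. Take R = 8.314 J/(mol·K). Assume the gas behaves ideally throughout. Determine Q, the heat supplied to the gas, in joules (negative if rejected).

7930 J

V₁ = nRT₁/P₁ = 4.93×8.314×530/270 = 80.5 L.
Polytropic n=1.48: T₂ = T₁(V₁/V₂)^(n−1) = 530×(0.129)^0.48 = 198 K; P₂ = P₁(V₁/V₂)^n = 13.1 kPa.
W = (P₁V₁−P₂V₂)/(n−1) = (270×80.5−13.1×623)/0.48 = 28300 J.
ΔU = nCvΔT = 4.93×12.5×(198−530) = -20400 J.
Q = ΔU + W = 7930 J.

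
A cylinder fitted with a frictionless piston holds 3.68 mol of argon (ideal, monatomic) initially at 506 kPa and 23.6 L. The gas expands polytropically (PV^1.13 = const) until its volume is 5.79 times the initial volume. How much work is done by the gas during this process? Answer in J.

18700 J

T₁ = P₁V₁/(nR) = 506×23.6/(3.68×8.314) = 390 K.
Polytropic n=1.13: T₂ = T₁(V₁/V₂)^(n−1) = 390×(0.173)^0.13 = 311 K; P₂ = P₁(V₁/V₂)^n = 69.6 kPa.
W = (P₁V₁−P₂V₂)/(n−1) = (506×23.6−69.6×137)/0.13 = 18700 J.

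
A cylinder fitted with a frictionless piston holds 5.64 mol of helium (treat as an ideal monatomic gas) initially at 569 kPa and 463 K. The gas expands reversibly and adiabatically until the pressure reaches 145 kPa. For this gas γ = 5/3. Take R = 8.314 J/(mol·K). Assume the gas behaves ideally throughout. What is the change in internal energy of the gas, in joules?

-13700 J

V₁ = nRT₁/P₁ = 5.64×8.314×463/569 = 38.2 L.
Adiabatic: T₂/T₁ = (P₂/P₁)^((γ−1)/γ) ⇒ T₂ = 463×(0.255)^0.400 = 268 K; V₂ = 86.7 L.
For an ideal gas ΔU = nCvΔT with Cv = (3/2)R = 12.5 J/(mol·K).
ΔU = 5.64×12.5×(268−463) = -13700 J.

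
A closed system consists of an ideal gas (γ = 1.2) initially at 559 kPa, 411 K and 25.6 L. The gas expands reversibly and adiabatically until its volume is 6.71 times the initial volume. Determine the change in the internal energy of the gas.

-22700 J

n = P₁V₁/(RT₁) = 559×25.6/(8.314×411) = 4.19 mol.
Adiabatic: TV^(γ−1) = const ⇒ T₂ = 411×(0.149)^0.200 = 281 K; PV^γ = const ⇒ P₂ = 56.9 kPa.
For an ideal gas ΔU = nCvΔT with Cv = R/(γ−1) = 41.6 J/(mol·K).
ΔU = 4.19×41.6×(281−411) = -22700 J.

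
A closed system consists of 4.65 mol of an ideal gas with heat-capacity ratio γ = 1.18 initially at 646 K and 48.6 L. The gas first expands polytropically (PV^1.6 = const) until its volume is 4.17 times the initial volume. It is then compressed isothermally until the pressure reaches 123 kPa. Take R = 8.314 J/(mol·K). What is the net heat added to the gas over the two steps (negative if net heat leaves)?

P₁ = nRT₁/V₁ = 4.65×8.314×646/48.6 = 514 kPa.
Step 1 — Polytropic n=1.6: T₂ = T₁(V₁/V₂)^(n−1) = 646×(0.240)^0.60 = 274 K; P₂ = P₁(V₁/V₂)^n = 52.3 kPa.
W = (P₁V₁−P₂V₂)/(n−1) = (514×48.6−52.3×203)/0.60 = 24000 J.
ΔU = nCvΔT = 4.65×46.2×(274−646) = -79800 J.
Q = ΔU + W = -55900 J.
State after step 1: P = 52.3 kPa, V = 203 L, T = 274 K.
Step 2 — Isothermal: T stays 274 K; PV = const ⇒ V₂ = 86.2 L, P₂ = 123 kPa.
ΔU = 0 (ideal gas, T constant).
W = nRT ln(V₂/V₁) = 4.65×8.314×274×ln(0.425) = -9060 J.
Q = ΔU + W = -9060 J.
Net over both steps: W = 14900 J, Q = -65000 J, ΔU = -79800 J.

-65000 J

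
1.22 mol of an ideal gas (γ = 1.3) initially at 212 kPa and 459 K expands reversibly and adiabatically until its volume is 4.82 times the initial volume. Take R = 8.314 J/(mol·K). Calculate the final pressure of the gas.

V₁ = nRT₁/P₁ = 1.22×8.314×459/212 = 22.0 L.
Adiabatic: TV^(γ−1) = const ⇒ T₂ = 459×(0.207)^0.300 = 286 K; PV^γ = const ⇒ P₂ = 27.4 kPa.

27.4 kPa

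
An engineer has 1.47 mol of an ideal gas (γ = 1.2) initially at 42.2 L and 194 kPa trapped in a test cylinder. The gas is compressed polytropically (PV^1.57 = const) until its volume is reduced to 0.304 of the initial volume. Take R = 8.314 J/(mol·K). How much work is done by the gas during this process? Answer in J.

-14000 J

T₁ = P₁V₁/(nR) = 194×42.2/(1.47×8.314) = 670 K.
Polytropic n=1.57: T₂ = T₁(V₁/V₂)^(n−1) = 670×(3.29)^0.57 = 1320 K; P₂ = P₁(V₁/V₂)^n = 1260 kPa.
W = (P₁V₁−P₂V₂)/(n−1) = (194×42.2−1260×12.8)/0.57 = -14000 J.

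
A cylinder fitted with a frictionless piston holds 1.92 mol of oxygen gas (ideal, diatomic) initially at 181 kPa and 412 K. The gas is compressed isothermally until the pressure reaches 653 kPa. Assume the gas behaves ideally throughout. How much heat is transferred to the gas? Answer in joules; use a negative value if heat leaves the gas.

V₁ = nRT₁/P₁ = 1.92×8.314×412/181 = 36.3 L.
Isothermal: T stays 412 K; PV = const ⇒ V₂ = 10.1 L, P₂ = 653 kPa.
ΔU = 0 (ideal gas, T constant).
W = nRT ln(V₂/V₁) = 1.92×8.314×412×ln(0.277) = -8440 J.
Q = ΔU + W = -8440 J.

-8440 J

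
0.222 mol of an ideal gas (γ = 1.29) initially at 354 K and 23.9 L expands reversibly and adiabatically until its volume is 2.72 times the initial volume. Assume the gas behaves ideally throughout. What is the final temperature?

265 K

P₁ = nRT₁/V₁ = 0.222×8.314×354/23.9 = 27.3 kPa.
Adiabatic: TV^(γ−1) = const ⇒ T₂ = 354×(0.368)^0.290 = 265 K; PV^γ = const ⇒ P₂ = 7.52 kPa.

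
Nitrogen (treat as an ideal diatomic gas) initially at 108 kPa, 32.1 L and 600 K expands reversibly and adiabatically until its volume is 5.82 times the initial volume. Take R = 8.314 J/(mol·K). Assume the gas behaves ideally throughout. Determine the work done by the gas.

4380 J

n = P₁V₁/(RT₁) = 108×32.1/(8.314×600) = 0.695 mol.
Adiabatic: TV^(γ−1) = const ⇒ T₂ = 600×(0.172)^0.400 = 297 K; PV^γ = const ⇒ P₂ = 9.17 kPa.
ΔU = nCvΔT = 0.695×20.8×(297−600) = -4380 J.
Q = 0 for an adiabatic process, so W = −ΔU = 4380 J.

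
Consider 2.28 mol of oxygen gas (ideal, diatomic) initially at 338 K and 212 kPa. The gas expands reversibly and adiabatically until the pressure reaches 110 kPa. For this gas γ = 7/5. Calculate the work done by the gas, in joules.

2740 J

V₁ = nRT₁/P₁ = 2.28×8.314×338/212 = 30.2 L.
Adiabatic: T₂/T₁ = (P₂/P₁)^((γ−1)/γ) ⇒ T₂ = 338×(0.519)^0.286 = 280 K; V₂ = 48.3 L.
ΔU = nCvΔT = 2.28×20.8×(280−338) = -2740 J.
Q = 0 for an adiabatic process, so W = −ΔU = 2740 J.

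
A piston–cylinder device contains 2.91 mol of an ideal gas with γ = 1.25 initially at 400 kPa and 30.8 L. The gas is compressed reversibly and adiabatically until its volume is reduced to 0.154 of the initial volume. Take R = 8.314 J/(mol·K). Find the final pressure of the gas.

4150 kPa

T₁ = P₁V₁/(nR) = 400×30.8/(2.91×8.314) = 509 K.
Adiabatic: TV^(γ−1) = const ⇒ T₂ = 509×(6.49)^0.250 = 813 K; PV^γ = const ⇒ P₂ = 4150 kPa.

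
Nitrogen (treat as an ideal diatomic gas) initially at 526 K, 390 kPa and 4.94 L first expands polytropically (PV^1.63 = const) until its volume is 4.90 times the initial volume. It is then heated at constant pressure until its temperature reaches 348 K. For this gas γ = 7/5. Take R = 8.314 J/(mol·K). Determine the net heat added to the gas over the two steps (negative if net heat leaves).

n = P₁V₁/(RT₁) = 390×4.94/(8.314×526) = 0.441 mol.
Step 1 — Polytropic n=1.63: T₂ = T₁(V₁/V₂)^(n−1) = 526×(0.204)^0.63 = 193 K; P₂ = P₁(V₁/V₂)^n = 29.2 kPa.
W = (P₁V₁−P₂V₂)/(n−1) = (390×4.94−29.2×24.2)/0.63 = 1930 J.
ΔU = nCvΔT = 0.441×20.8×(193−526) = -3050 J.
Q = ΔU + W = -1110 J.
State after step 1: P = 29.2 kPa, V = 24.2 L, T = 193 K.
Step 2 — Isobaric: P stays 29.2 kPa; V/T = const ⇒ T₂ = 348 K, V₂ = 43.6 L.
W = PΔV = 29.2×(43.6−24.2) kPa·L = 567 J.
ΔU = nCvΔT = 0.441×20.8×(348−193) = 1420 J.
Q = ΔU + W = nCpΔT = 1980 J.
Net over both steps: W = 2500 J, Q = 871 J, ΔU = -1630 J.

871 J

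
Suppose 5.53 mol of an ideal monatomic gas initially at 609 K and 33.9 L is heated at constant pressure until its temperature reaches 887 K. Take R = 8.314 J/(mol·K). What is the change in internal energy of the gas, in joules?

P₁ = nRT₁/V₁ = 5.53×8.314×609/33.9 = 826 kPa.
Isobaric: P stays 826 kPa; V/T = const ⇒ T₂ = 887 K, V₂ = 49.4 L.
For an ideal gas ΔU = nCvΔT with Cv = (3/2)R = 12.5 J/(mol·K).
ΔU = 5.53×12.5×(887−609) = 19200 J.

19200 J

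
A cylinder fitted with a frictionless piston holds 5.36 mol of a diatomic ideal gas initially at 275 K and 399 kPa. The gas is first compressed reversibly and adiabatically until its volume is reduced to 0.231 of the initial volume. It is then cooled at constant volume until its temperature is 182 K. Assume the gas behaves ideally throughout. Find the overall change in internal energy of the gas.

V₁ = nRT₁/P₁ = 5.36×8.314×275/399 = 30.7 L.
Step 1 — Adiabatic: TV^(γ−1) = const ⇒ T₂ = 275×(4.33)^0.400 = 494 K; PV^γ = const ⇒ P₂ = 3100 kPa.
ΔU = nCvΔT = 5.36×20.8×(494−275) = 24400 J.
Q = 0 for an adiabatic process, so W = −ΔU = -24400 J.
State after step 1: P = 3100 kPa, V = 7.09 L, T = 494 K.
Step 2 — Isochoric: V stays 7.09 L; P/T = const ⇒ T₂ = 182 K, P₂ = 1140 kPa.
W = 0 (no volume change).
ΔU = nCvΔT = 5.36×20.8×(182−494) = -34800 J.
Q = ΔU = -34800 J.
Net over both steps: W = -24400 J, Q = -34800 J, ΔU = -10400 J.

-10400 J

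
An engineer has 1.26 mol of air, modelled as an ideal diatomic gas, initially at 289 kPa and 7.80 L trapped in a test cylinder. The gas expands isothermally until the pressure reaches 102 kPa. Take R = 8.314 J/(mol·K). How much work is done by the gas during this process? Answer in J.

T₁ = P₁V₁/(nR) = 289×7.80/(1.26×8.314) = 215 K.
Isothermal: T stays 215 K; PV = const ⇒ V₂ = 22.1 L, P₂ = 102 kPa.
W = nRT ln(V₂/V₁) = 1.26×8.314×215×ln(2.83) = 2350 J.

2350 J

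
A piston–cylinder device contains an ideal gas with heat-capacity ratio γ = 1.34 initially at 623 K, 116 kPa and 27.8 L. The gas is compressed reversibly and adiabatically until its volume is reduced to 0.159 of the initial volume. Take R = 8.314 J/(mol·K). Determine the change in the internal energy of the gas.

n = P₁V₁/(RT₁) = 116×27.8/(8.314×623) = 0.623 mol.
Adiabatic: TV^(γ−1) = const ⇒ T₂ = 623×(6.29)^0.340 = 1160 K; PV^γ = const ⇒ P₂ = 1360 kPa.
For an ideal gas ΔU = nCvΔT with Cv = R/(γ−1) = 24.5 J/(mol·K).
ΔU = 0.623×24.5×(1160−623) = 8240 J.

8240 J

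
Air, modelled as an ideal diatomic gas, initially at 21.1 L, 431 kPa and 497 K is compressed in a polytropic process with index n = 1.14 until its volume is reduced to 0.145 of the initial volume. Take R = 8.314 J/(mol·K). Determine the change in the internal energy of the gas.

7060 J

n = P₁V₁/(RT₁) = 431×21.1/(8.314×497) = 2.20 mol.
Polytropic n=1.14: T₂ = T₁(V₁/V₂)^(n−1) = 497×(6.90)^0.14 = 651 K; P₂ = P₁(V₁/V₂)^n = 3900 kPa.
For an ideal gas ΔU = nCvΔT with Cv = (5/2)R = 20.8 J/(mol·K).
ΔU = 2.20×20.8×(651−497) = 7060 J.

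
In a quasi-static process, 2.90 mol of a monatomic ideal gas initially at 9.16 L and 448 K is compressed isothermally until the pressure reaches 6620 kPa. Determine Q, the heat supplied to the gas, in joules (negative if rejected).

-18600 J

P₁ = nRT₁/V₁ = 2.90×8.314×448/9.16 = 1180 kPa.
Isothermal: T stays 448 K; PV = const ⇒ V₂ = 1.63 L, P₂ = 6620 kPa.
ΔU = 0 (ideal gas, T constant).
W = nRT ln(V₂/V₁) = 2.90×8.314×448×ln(0.178) = -18600 J.
Q = ΔU + W = -18600 J.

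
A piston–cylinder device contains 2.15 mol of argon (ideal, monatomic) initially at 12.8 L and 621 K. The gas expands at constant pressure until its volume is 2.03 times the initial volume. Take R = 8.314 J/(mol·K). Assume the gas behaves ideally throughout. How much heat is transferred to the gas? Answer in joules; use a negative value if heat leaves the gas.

P₁ = nRT₁/V₁ = 2.15×8.314×621/12.8 = 867 kPa.
Isobaric: P stays 867 kPa; V/T = const ⇒ T₂ = 1260 K, V₂ = 26.0 L.
W = PΔV = 867×(26.0−12.8) kPa·L = 11400 J.
ΔU = nCvΔT = 2.15×12.5×(1260−621) = 17200 J.
Q = ΔU + W = nCpΔT = 28600 J.

28600 J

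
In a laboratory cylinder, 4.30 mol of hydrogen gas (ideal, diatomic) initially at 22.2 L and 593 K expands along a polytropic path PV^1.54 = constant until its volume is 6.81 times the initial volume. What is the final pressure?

P₁ = nRT₁/V₁ = 4.30×8.314×593/22.2 = 955 kPa.
Polytropic n=1.54: T₂ = T₁(V₁/V₂)^(n−1) = 593×(0.147)^0.54 = 210 K; P₂ = P₁(V₁/V₂)^n = 49.8 kPa.

49.8 kPa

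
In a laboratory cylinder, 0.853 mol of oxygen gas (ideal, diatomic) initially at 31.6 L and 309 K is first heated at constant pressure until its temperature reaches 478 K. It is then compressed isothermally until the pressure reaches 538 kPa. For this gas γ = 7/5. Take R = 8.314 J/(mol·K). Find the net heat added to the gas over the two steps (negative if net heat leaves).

P₁ = nRT₁/V₁ = 0.853×8.314×309/31.6 = 69.3 kPa.
Step 1 — Isobaric: P stays 69.3 kPa; V/T = const ⇒ T₂ = 478 K, V₂ = 48.9 L.
W = PΔV = 69.3×(48.9−31.6) kPa·L = 1200 J.
ΔU = nCvΔT = 0.853×20.8×(478−309) = 3000 J.
Q = ΔU + W = nCpΔT = 4190 J.
State after step 1: P = 69.3 kPa, V = 48.9 L, T = 478 K.
Step 2 — Isothermal: T stays 478 K; PV = const ⇒ V₂ = 6.30 L, P₂ = 538 kPa.
ΔU = 0 (ideal gas, T constant).
W = nRT ln(V₂/V₁) = 0.853×8.314×478×ln(0.129) = -6940 J.
Q = ΔU + W = -6940 J.
Net over both steps: W = -5750 J, Q = -2750 J, ΔU = 3000 J.

-2750 J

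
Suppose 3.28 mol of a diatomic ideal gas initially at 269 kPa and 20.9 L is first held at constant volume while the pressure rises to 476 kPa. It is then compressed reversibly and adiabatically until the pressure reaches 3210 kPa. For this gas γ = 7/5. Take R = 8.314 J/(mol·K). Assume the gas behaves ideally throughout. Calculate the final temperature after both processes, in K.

629 K

T₁ = P₁V₁/(nR) = 269×20.9/(3.28×8.314) = 206 K.
Step 1 — Isochoric: V stays 20.9 L; P/T = const ⇒ T₂ = 365 K, P₂ = 476 kPa.
W = 0 (no volume change).
ΔU = nCvΔT = 3.28×20.8×(365−206) = 10800 J.
Q = ΔU = 10800 J.
State after step 1: P = 476 kPa, V = 20.9 L, T = 365 K.
Step 2 — Adiabatic: T₂/T₁ = (P₂/P₁)^((γ−1)/γ) ⇒ T₂ = 365×(6.74)^0.286 = 629 K; V₂ = 5.35 L.
ΔU = nCvΔT = 3.28×20.8×(629−365) = 18000 J.
Q = 0 for an adiabatic process, so W = −ΔU = -18000 J.
Net over both steps: W = -18000 J, Q = 10800 J, ΔU = 28900 J.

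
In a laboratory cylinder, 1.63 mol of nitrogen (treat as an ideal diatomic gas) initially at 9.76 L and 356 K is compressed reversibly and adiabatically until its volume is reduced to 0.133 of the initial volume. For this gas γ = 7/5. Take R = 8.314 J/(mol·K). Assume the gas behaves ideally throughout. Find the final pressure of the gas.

8330 kPa

P₁ = nRT₁/V₁ = 1.63×8.314×356/9.76 = 494 kPa.
Adiabatic: TV^(γ−1) = const ⇒ T₂ = 356×(7.52)^0.400 = 798 K; PV^γ = const ⇒ P₂ = 8330 kPa.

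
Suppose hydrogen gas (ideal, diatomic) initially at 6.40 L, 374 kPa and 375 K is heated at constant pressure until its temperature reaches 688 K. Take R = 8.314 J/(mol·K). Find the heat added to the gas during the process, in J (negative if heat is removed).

n = P₁V₁/(RT₁) = 374×6.40/(8.314×375) = 0.768 mol.
Isobaric: P stays 374 kPa; V/T = const ⇒ T₂ = 688 K, V₂ = 11.7 L.
W = PΔV = 374×(11.7−6.40) kPa·L = 2000 J.
ΔU = nCvΔT = 0.768×20.8×(688−375) = 4990 J.
Q = ΔU + W = nCpΔT = 6990 J.

6990 J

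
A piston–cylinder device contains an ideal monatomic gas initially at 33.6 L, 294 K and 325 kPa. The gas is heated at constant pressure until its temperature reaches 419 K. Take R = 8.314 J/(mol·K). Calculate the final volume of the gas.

47.9 L

Isobaric: P stays 325 kPa; V/T = const ⇒ T₂ = 419 K, V₂ = 47.9 L.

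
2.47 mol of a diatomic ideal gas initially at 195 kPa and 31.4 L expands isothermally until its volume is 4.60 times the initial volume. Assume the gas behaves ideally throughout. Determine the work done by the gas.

T₁ = P₁V₁/(nR) = 195×31.4/(2.47×8.314) = 298 K.
Isothermal: T stays 298 K; PV = const ⇒ V₂ = 144 L, P₂ = 42.4 kPa.
W = nRT ln(V₂/V₁) = 2.47×8.314×298×ln(4.60) = 9340 J.

9340 J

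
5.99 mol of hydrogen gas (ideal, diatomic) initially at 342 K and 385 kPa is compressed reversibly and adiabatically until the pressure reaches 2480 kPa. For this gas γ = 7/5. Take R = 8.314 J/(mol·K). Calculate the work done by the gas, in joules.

-29900 J

V₁ = nRT₁/P₁ = 5.99×8.314×342/385 = 44.2 L.
Adiabatic: T₂/T₁ = (P₂/P₁)^((γ−1)/γ) ⇒ T₂ = 342×(6.44)^0.286 = 582 K; V₂ = 11.7 L.
ΔU = nCvΔT = 5.99×20.8×(582−342) = 29900 J.
Q = 0 for an adiabatic process, so W = −ΔU = -29900 J.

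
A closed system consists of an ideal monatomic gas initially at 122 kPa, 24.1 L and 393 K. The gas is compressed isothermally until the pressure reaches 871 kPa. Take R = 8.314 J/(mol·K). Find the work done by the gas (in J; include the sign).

-5780 J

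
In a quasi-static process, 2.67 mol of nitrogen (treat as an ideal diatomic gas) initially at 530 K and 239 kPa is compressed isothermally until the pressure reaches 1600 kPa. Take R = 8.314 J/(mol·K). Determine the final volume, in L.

7.35 L

V₁ = nRT₁/P₁ = 2.67×8.314×530/239 = 49.2 L.
Isothermal: T stays 530 K; PV = const ⇒ V₂ = 7.35 L, P₂ = 1600 kPa.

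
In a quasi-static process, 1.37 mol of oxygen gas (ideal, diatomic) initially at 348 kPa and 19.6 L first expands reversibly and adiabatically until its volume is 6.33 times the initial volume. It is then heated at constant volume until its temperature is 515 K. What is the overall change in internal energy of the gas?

-2390 J

T₁ = P₁V₁/(nR) = 348×19.6/(1.37×8.314) = 599 K.
Step 1 — Adiabatic: TV^(γ−1) = const ⇒ T₂ = 599×(0.158)^0.400 = 286 K; PV^γ = const ⇒ P₂ = 26.3 kPa.
ΔU = nCvΔT = 1.37×20.8×(286−599) = -8900 J.
Q = 0 for an adiabatic process, so W = −ΔU = 8900 J.
State after step 1: P = 26.3 kPa, V = 124 L, T = 286 K.
Step 2 — Isochoric: V stays 124 L; P/T = const ⇒ T₂ = 515 K, P₂ = 47.3 kPa.
W = 0 (no volume change).
ΔU = nCvΔT = 1.37×20.8×(515−286) = 6510 J.
Q = ΔU = 6510 J.
Net over both steps: W = 8900 J, Q = 6510 J, ΔU = -2390 J.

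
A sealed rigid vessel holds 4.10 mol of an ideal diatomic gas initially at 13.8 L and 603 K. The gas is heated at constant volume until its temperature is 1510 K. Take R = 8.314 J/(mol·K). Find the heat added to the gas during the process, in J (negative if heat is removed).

77300 J

P₁ = nRT₁/V₁ = 4.10×8.314×603/13.8 = 1490 kPa.
Isochoric: V stays 13.8 L; P/T = const ⇒ T₂ = 1510 K, P₂ = 3730 kPa.
W = 0 (no volume change).
ΔU = nCvΔT = 4.10×20.8×(1510−603) = 77300 J.
Q = ΔU = 77300 J.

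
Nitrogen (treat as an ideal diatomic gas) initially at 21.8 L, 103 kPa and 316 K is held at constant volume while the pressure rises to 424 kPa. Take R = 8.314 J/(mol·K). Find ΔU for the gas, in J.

n = P₁V₁/(RT₁) = 103×21.8/(8.314×316) = 0.855 mol.
Isochoric: V stays 21.8 L; P/T = const ⇒ T₂ = 1300 K, P₂ = 424 kPa.
For an ideal gas ΔU = nCvΔT with Cv = (5/2)R = 20.8 J/(mol·K).
ΔU = 0.855×20.8×(1300−316) = 17500 J.

17500 J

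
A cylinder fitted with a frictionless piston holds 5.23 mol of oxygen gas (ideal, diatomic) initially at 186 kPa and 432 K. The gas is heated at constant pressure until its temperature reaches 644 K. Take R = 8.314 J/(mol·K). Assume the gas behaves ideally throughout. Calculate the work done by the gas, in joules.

V₁ = nRT₁/P₁ = 5.23×8.314×432/186 = 101 L.
Isobaric: P stays 186 kPa; V/T = const ⇒ T₂ = 644 K, V₂ = 151 L.
W = PΔV = 186×(151−101) kPa·L = 9220 J.

9220 J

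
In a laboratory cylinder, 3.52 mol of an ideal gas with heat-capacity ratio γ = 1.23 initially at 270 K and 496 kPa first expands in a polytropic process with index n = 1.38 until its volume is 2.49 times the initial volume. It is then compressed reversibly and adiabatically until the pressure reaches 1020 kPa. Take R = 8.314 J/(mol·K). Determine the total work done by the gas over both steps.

V₁ = nRT₁/P₁ = 3.52×8.314×270/496 = 15.9 L.
Step 1 — Polytropic n=1.38: T₂ = T₁(V₁/V₂)^(n−1) = 270×(0.402)^0.38 = 191 K; P₂ = P₁(V₁/V₂)^n = 141 kPa.
W = (P₁V₁−P₂V₂)/(n−1) = (496×15.9−141×39.7)/0.38 = 6090 J.
ΔU = nCvΔT = 3.52×36.1×(191−270) = -10100 J.
Q = ΔU + W = -3970 J.
State after step 1: P = 141 kPa, V = 39.7 L, T = 191 K.
Step 2 — Adiabatic: T₂/T₁ = (P₂/P₁)^((γ−1)/γ) ⇒ T₂ = 191×(7.24)^0.187 = 276 K; V₂ = 7.93 L.
ΔU = nCvΔT = 3.52×36.1×(276−191) = 10900 J.
Q = 0 for an adiabatic process, so W = −ΔU = -10900 J.
Net over both steps: W = -4790 J, Q = -3970 J, ΔU = 819 J.

-4790 J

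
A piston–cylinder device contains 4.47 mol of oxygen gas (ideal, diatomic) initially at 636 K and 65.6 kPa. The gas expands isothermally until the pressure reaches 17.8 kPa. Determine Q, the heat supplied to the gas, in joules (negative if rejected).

30800 J

V₁ = nRT₁/P₁ = 4.47×8.314×636/65.6 = 360 L.
Isothermal: T stays 636 K; PV = const ⇒ V₂ = 1330 L, P₂ = 17.8 kPa.
ΔU = 0 (ideal gas, T constant).
W = nRT ln(V₂/V₁) = 4.47×8.314×636×ln(3.69) = 30800 J.
Q = ΔU + W = 30800 J.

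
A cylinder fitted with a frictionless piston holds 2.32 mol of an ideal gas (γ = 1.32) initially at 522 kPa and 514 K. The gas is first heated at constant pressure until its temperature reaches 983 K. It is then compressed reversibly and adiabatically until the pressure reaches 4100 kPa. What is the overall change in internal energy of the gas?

V₁ = nRT₁/P₁ = 2.32×8.314×514/522 = 19.0 L.
Step 1 — Isobaric: P stays 522 kPa; V/T = const ⇒ T₂ = 983 K, V₂ = 36.3 L.
W = PΔV = 522×(36.3−19.0) kPa·L = 9050 J.
ΔU = nCvΔT = 2.32×26.0×(983−514) = 28300 J.
Q = ΔU + W = nCpΔT = 37300 J.
State after step 1: P = 522 kPa, V = 36.3 L, T = 983 K.
Step 2 — Adiabatic: T₂/T₁ = (P₂/P₁)^((γ−1)/γ) ⇒ T₂ = 983×(7.85)^0.242 = 1620 K; V₂ = 7.62 L.
ΔU = nCvΔT = 2.32×26.0×(1620−983) = 38400 J.
Q = 0 for an adiabatic process, so W = −ΔU = -38400 J.
Net over both steps: W = -29400 J, Q = 37300 J, ΔU = 66700 J.

66700 J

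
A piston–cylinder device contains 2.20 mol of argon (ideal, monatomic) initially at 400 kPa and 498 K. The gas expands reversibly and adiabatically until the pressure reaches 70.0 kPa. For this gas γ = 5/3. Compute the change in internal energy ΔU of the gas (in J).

V₁ = nRT₁/P₁ = 2.20×8.314×498/400 = 22.8 L.
Adiabatic: T₂/T₁ = (P₂/P₁)^((γ−1)/γ) ⇒ T₂ = 498×(0.175)^0.400 = 248 K; V₂ = 64.8 L.
For an ideal gas ΔU = nCvΔT with Cv = (3/2)R = 12.5 J/(mol·K).
ΔU = 2.20×12.5×(248−498) = -6860 J.

-6860 J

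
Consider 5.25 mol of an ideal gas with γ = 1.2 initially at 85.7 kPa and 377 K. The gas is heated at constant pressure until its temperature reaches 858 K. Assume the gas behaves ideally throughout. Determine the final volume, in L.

V₁ = nRT₁/P₁ = 5.25×8.314×377/85.7 = 192 L.
Isobaric: P stays 85.7 kPa; V/T = const ⇒ T₂ = 858 K, V₂ = 437 L.

437 L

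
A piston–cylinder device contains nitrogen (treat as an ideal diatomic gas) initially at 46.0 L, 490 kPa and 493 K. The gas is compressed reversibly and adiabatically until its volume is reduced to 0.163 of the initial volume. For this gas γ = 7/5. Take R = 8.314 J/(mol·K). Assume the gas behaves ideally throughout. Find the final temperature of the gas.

Adiabatic: TV^(γ−1) = const ⇒ T₂ = 493×(6.13)^0.400 = 1020 K; PV^γ = const ⇒ P₂ = 6210 kPa.

1020 K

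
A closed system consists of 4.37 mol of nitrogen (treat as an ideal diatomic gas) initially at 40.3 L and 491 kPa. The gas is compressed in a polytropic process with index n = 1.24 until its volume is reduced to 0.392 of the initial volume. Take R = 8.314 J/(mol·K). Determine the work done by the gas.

T₁ = P₁V₁/(nR) = 491×40.3/(4.37×8.314) = 545 K.
Polytropic n=1.24: T₂ = T₁(V₁/V₂)^(n−1) = 545×(2.55)^0.24 = 682 K; P₂ = P₁(V₁/V₂)^n = 1570 kPa.
W = (P₁V₁−P₂V₂)/(n−1) = (491×40.3−1570×15.8)/0.24 = -20800 J.

-20800 J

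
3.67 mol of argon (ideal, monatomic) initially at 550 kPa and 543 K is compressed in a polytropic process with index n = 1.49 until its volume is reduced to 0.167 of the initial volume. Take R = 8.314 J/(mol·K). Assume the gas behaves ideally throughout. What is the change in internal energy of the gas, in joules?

34900 J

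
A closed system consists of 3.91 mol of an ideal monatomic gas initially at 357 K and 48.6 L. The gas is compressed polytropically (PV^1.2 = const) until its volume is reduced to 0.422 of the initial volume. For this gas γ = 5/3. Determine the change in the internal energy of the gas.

P₁ = nRT₁/V₁ = 3.91×8.314×357/48.6 = 239 kPa.
Polytropic n=1.2: T₂ = T₁(V₁/V₂)^(n−1) = 357×(2.37)^0.20 = 424 K; P₂ = P₁(V₁/V₂)^n = 672 kPa.
For an ideal gas ΔU = nCvΔT with Cv = (3/2)R = 12.5 J/(mol·K).
ΔU = 3.91×12.5×(424−357) = 3280 J.

3280 J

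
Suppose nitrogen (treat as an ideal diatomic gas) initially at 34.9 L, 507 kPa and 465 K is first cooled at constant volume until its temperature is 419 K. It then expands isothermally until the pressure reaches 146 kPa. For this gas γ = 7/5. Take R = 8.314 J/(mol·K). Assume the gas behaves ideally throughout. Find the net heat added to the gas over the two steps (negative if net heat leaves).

n = P₁V₁/(RT₁) = 507×34.9/(8.314×465) = 4.58 mol.
Step 1 — Isochoric: V stays 34.9 L; P/T = const ⇒ T₂ = 419 K, P₂ = 457 kPa.
W = 0 (no volume change).
ΔU = nCvΔT = 4.58×20.8×(419−465) = -4380 J.
Q = ΔU = -4380 J.
State after step 1: P = 457 kPa, V = 34.9 L, T = 419 K.
Step 2 — Isothermal: T stays 419 K; PV = const ⇒ V₂ = 109 L, P₂ = 146 kPa.
ΔU = 0 (ideal gas, T constant).
W = nRT ln(V₂/V₁) = 4.58×8.314×419×ln(3.13) = 18200 J.
Q = ΔU + W = 18200 J.
Net over both steps: W = 18200 J, Q = 13800 J, ΔU = -4380 J.

13800 J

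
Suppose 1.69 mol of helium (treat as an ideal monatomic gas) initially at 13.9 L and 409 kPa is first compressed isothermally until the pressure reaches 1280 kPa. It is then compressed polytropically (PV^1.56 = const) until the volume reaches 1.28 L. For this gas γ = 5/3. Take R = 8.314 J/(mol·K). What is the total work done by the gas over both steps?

T₁ = P₁V₁/(nR) = 409×13.9/(1.69×8.314) = 405 K.
Step 1 — Isothermal: T stays 405 K; PV = const ⇒ V₂ = 4.44 L, P₂ = 1280 kPa.
ΔU = 0 (ideal gas, T constant).
W = nRT ln(V₂/V₁) = 1.69×8.314×405×ln(0.320) = -6490 J.
Q = ΔU + W = -6490 J.
State after step 1: P = 1280 kPa, V = 4.44 L, T = 405 K.
Step 2 — Polytropic n=1.56: T₂ = T₁(V₁/V₂)^(n−1) = 405×(3.47)^0.56 = 812 K; P₂ = P₁(V₁/V₂)^n = 8910 kPa.
W = (P₁V₁−P₂V₂)/(n−1) = (1280×4.44−8910×1.28)/0.56 = -10200 J.
ΔU = nCvΔT = 1.69×12.5×(812−405) = 8590 J.
Q = ΔU + W = -1640 J.
Net over both steps: W = -16700 J, Q = -8120 J, ΔU = 8590 J.

-16700 J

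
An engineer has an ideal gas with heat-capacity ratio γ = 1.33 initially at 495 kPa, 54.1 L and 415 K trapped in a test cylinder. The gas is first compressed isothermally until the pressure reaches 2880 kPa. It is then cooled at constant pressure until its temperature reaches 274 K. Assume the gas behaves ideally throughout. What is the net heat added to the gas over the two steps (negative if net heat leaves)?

-83800 J

n = P₁V₁/(RT₁) = 495×54.1/(8.314×415) = 7.76 mol.
Step 1 — Isothermal: T stays 415 K; PV = const ⇒ V₂ = 9.30 L, P₂ = 2880 kPa.
ΔU = 0 (ideal gas, T constant).
W = nRT ln(V₂/V₁) = 7.76×8.314×415×ln(0.172) = -47200 J.
Q = ΔU + W = -47200 J.
State after step 1: P = 2880 kPa, V = 9.30 L, T = 415 K.
Step 2 — Isobaric: P stays 2880 kPa; V/T = const ⇒ T₂ = 274 K, V₂ = 6.14 L.
W = PΔV = 2880×(6.14−9.30) kPa·L = -9100 J.
ΔU = nCvΔT = 7.76×25.2×(274−415) = -27600 J.
Q = ΔU + W = nCpΔT = -36700 J.
Net over both steps: W = -56300 J, Q = -83800 J, ΔU = -27600 J.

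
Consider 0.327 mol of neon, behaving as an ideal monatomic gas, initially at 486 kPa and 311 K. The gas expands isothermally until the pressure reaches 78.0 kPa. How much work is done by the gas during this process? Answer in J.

V₁ = nRT₁/P₁ = 0.327×8.314×311/486 = 1.74 L.
Isothermal: T stays 311 K; PV = const ⇒ V₂ = 10.8 L, P₂ = 78.0 kPa.
W = nRT ln(V₂/V₁) = 0.327×8.314×311×ln(6.23) = 1550 J.

1550 J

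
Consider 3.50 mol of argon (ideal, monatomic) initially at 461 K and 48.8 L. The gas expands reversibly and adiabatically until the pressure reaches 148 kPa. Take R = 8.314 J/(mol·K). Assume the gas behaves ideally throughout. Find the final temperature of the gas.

P₁ = nRT₁/V₁ = 3.50×8.314×461/48.8 = 275 kPa.
Adiabatic: T₂/T₁ = (P₂/P₁)^((γ−1)/γ) ⇒ T₂ = 461×(0.538)^0.400 = 360 K; V₂ = 70.8 L.

360 K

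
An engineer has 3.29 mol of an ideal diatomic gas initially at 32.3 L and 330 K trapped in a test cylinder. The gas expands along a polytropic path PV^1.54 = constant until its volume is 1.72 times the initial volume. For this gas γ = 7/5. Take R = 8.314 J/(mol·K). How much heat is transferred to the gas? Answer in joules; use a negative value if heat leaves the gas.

-1490 J

P₁ = nRT₁/V₁ = 3.29×8.314×330/32.3 = 279 kPa.
Polytropic n=1.54: T₂ = T₁(V₁/V₂)^(n−1) = 330×(0.581)^0.54 = 246 K; P₂ = P₁(V₁/V₂)^n = 121 kPa.
W = (P₁V₁−P₂V₂)/(n−1) = (279×32.3−121×55.6)/0.54 = 4240 J.
ΔU = nCvΔT = 3.29×20.8×(246−330) = -5730 J.
Q = ΔU + W = -1490 J.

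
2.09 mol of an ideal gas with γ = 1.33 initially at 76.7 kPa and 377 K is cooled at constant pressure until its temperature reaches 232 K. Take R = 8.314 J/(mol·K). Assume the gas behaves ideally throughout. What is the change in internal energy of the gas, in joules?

-7640 J

V₁ = nRT₁/P₁ = 2.09×8.314×377/76.7 = 85.4 L.
Isobaric: P stays 76.7 kPa; V/T = const ⇒ T₂ = 232 K, V₂ = 52.6 L.
For an ideal gas ΔU = nCvΔT with Cv = R/(γ−1) = 25.2 J/(mol·K).
ΔU = 2.09×25.2×(232−377) = -7640 J.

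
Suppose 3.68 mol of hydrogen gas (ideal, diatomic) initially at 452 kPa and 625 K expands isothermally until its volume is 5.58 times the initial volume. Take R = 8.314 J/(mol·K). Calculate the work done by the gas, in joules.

V₁ = nRT₁/P₁ = 3.68×8.314×625/452 = 42.3 L.
Isothermal: T stays 625 K; PV = const ⇒ V₂ = 236 L, P₂ = 81.0 kPa.
W = nRT ln(V₂/V₁) = 3.68×8.314×625×ln(5.58) = 32900 J.

32900 J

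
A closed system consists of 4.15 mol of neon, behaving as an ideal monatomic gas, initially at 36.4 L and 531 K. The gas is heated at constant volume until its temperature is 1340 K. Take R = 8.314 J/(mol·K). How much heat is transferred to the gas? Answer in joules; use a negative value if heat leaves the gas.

41900 J

P₁ = nRT₁/V₁ = 4.15×8.314×531/36.4 = 503 kPa.
Isochoric: V stays 36.4 L; P/T = const ⇒ T₂ = 1340 K, P₂ = 1270 kPa.
W = 0 (no volume change).
ΔU = nCvΔT = 4.15×12.5×(1340−531) = 41900 J.
Q = ΔU = 41900 J.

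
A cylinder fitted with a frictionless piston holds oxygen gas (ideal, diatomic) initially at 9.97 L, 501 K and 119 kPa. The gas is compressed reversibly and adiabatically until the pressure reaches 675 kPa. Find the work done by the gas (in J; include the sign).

-1900 J

n = P₁V₁/(RT₁) = 119×9.97/(8.314×501) = 0.285 mol.
Adiabatic: T₂/T₁ = (P₂/P₁)^((γ−1)/γ) ⇒ T₂ = 501×(5.67)^0.286 = 823 K; V₂ = 2.89 L.
ΔU = nCvΔT = 0.285×20.8×(823−501) = 1900 J.
Q = 0 for an adiabatic process, so W = −ΔU = -1900 J.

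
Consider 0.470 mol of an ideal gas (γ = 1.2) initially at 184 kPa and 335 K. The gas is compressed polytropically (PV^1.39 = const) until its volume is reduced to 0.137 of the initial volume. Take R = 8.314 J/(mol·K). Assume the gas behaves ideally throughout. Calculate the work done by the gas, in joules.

V₁ = nRT₁/P₁ = 0.470×8.314×335/184 = 7.11 L.
Polytropic n=1.39: T₂ = T₁(V₁/V₂)^(n−1) = 335×(7.30)^0.39 = 727 K; P₂ = P₁(V₁/V₂)^n = 2920 kPa.
W = (P₁V₁−P₂V₂)/(n−1) = (184×7.11−2920×0.975)/0.39 = -3930 J.

-3930 J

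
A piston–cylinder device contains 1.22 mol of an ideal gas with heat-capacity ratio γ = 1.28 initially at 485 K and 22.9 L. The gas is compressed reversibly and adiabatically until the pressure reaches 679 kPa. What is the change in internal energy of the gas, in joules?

5030 J

P₁ = nRT₁/V₁ = 1.22×8.314×485/22.9 = 215 kPa.
Adiabatic: T₂/T₁ = (P₂/P₁)^((γ−1)/γ) ⇒ T₂ = 485×(3.16)^0.219 = 624 K; V₂ = 9.32 L.
For an ideal gas ΔU = nCvΔT with Cv = R/(γ−1) = 29.7 J/(mol·K).
ΔU = 1.22×29.7×(624−485) = 5030 J.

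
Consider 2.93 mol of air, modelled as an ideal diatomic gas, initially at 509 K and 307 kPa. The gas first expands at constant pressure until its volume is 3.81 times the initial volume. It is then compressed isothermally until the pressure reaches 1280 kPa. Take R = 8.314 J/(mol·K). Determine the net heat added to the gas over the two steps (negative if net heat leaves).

54500 J

V₁ = nRT₁/P₁ = 2.93×8.314×509/307 = 40.4 L.
Step 1 — Isobaric: P stays 307 kPa; V/T = const ⇒ T₂ = 1940 K, V₂ = 154 L.
W = PΔV = 307×(154−40.4) kPa·L = 34800 J.
ΔU = nCvΔT = 2.93×20.8×(1940−509) = 87100 J.
Q = ΔU + W = nCpΔT = 122000 J.
State after step 1: P = 307 kPa, V = 154 L, T = 1940 K.
Step 2 — Isothermal: T stays 1940 K; PV = const ⇒ V₂ = 36.9 L, P₂ = 1280 kPa.
ΔU = 0 (ideal gas, T constant).
W = nRT ln(V₂/V₁) = 2.93×8.314×1940×ln(0.240) = -67400 J.
Q = ΔU + W = -67400 J.
Net over both steps: W = -32600 J, Q = 54500 J, ΔU = 87100 J.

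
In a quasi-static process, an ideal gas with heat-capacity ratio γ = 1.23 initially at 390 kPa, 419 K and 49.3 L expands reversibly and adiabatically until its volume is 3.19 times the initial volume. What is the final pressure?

93.6 kPa

Adiabatic: TV^(γ−1) = const ⇒ T₂ = 419×(0.313)^0.230 = 321 K; PV^γ = const ⇒ P₂ = 93.6 kPa.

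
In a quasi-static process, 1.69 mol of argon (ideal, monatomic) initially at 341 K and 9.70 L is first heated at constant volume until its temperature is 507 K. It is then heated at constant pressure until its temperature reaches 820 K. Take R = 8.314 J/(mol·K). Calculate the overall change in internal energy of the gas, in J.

10100 J

P₁ = nRT₁/V₁ = 1.69×8.314×341/9.70 = 494 kPa.
Step 1 — Isochoric: V stays 9.70 L; P/T = const ⇒ T₂ = 507 K, P₂ = 734 kPa.
W = 0 (no volume change).
ΔU = nCvΔT = 1.69×12.5×(507−341) = 3500 J.
Q = ΔU = 3500 J.
State after step 1: P = 734 kPa, V = 9.70 L, T = 507 K.
Step 2 — Isobaric: P stays 734 kPa; V/T = const ⇒ T₂ = 820 K, V₂ = 15.7 L.
W = PΔV = 734×(15.7−9.70) kPa·L = 4400 J.
ΔU = nCvΔT = 1.69×12.5×(820−507) = 6600 J.
Q = ΔU + W = nCpΔT = 11000 J.
Net over both steps: W = 4400 J, Q = 14500 J, ΔU = 10100 J.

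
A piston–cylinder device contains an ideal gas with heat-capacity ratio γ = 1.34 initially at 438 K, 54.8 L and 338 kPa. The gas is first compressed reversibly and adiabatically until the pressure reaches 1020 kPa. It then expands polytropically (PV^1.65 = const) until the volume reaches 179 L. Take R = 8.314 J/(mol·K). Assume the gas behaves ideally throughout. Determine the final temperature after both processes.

157 K

n = P₁V₁/(RT₁) = 338×54.8/(8.314×438) = 5.09 mol.
Step 1 — Adiabatic: T₂/T₁ = (P₂/P₁)^((γ−1)/γ) ⇒ T₂ = 438×(3.02)^0.254 = 580 K; V₂ = 24.0 L.
ΔU = nCvΔT = 5.09×24.5×(580−438) = 17600 J.
Q = 0 for an adiabatic process, so W = −ΔU = -17600 J.
State after step 1: P = 1020 kPa, V = 24.0 L, T = 580 K.
Step 2 — Polytropic n=1.65: T₂ = T₁(V₁/V₂)^(n−1) = 580×(0.134)^0.65 = 157 K; P₂ = P₁(V₁/V₂)^n = 37.1 kPa.
W = (P₁V₁−P₂V₂)/(n−1) = (1020×24.0−37.1×179)/0.65 = 27500 J.
ΔU = nCvΔT = 5.09×24.5×(157−580) = -52600 J.
Q = ΔU + W = -25100 J.
Net over both steps: W = 9870 J, Q = -25100 J, ΔU = -34900 J.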